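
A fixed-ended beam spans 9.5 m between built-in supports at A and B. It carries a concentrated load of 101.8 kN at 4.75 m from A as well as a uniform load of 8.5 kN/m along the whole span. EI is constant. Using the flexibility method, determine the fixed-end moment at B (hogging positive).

M_B = 184.8 kN·m

Take the two fixed-end moments M_A, M_B as redundants; the released structure is the simple span AB.
Simple-span end rotations at A and B under the given loads:
  at A: point load 101.8 at a = 4.75: Pab(L + b)/(6LEI) = 574.2/EI
  at B: point load 101.8 at a = 4.75: Pab(L + a)/(6LEI) = 574.2/EI
  at A: UDL 8.5: wL³/(24EI) = 303.7/EI
  at B: UDL 8.5: wL³/(24EI) = 303.7/EI
  θ_A0 = 877.9/EI,  θ_B0 = 877.9/EI
Flexibility coefficients: a unit moment at one end gives L/(3EI) there and L/(6EI) at the far end, so f₁₁ = f₂₂ = 3.167/EI and f₁₂ = f₂₁ = 1.583/EI.
Compatibility — zero rotation at each built-in end:
  3.167 M_A + 1.583 M_B = 877.9
  1.583 M_A + 3.167 M_B = 877.9
Solving the pair gives M_A = 184.8 kN·m and M_B = 184.8 kN·m (hogging).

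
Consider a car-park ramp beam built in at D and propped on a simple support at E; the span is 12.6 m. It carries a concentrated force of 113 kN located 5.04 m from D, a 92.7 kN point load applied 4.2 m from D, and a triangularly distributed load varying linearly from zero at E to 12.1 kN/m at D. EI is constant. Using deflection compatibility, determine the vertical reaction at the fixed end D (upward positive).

R_D = 229.4 kN

Remove the prop at E; the released (primary) structure is a cantilever built in at D.
Free-end deflection of the primary structure under the applied loading (downward +):
  point load 113 at a = 5.04: Pa²(3L − a)/(6EI) = 15672/EI
  point load 92.7 at a = 4.2: Pa²(3L − a)/(6EI) = 9157/EI
  triangular load, peak 12.1 at the fixed end: w₀L⁴/(30EI) = 10166/EI
  δ_0 = 34995/EI
Tip deflection under a unit load at E: L³/(3EI) = 666.8/EI.
The prop prevents deflection at E: R_E = δ_0/δ_{EE} = 34995/666.8 = 52.48 kN.
Vertical equilibrium: R_D = ΣP − R_E = 281.9 − 52.48 = 229.4 kN.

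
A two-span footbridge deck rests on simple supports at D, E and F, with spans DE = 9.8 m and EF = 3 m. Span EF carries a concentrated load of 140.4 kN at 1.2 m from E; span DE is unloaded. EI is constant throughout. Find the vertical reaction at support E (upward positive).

R_E = 92.49 kN

Release continuity at E by inserting a hinge; the redundant is the internal moment M_E. The primary structure is two simply-supported spans DE and EF.
End slopes at the hinge E, treating each span as simply supported:
  span EF: point load 140.4 at a = 1.2: Pab(L + b)/(6LEI) = 80.87/EI
  relative rotation θ_0 = (0 + 80.87)/EI = 80.87/EI
A unit hogging moment at E produces rotation L₁/(3EI) + L₂/(3EI) = 4.267/EI.
Slope continuity at E: θ_0 = M_E·4.267/EI, so M_E = 80.87/4.267 = 18.95 kN·m (hogging).
Span DE, ΣM about D with M_E applied at E: R_E^{DE}·9.8 = 0 + 18.95, so R_E^{DE} = 1.934 kN and R_D = 0 − 1.934 = -1.934 kN.
Span EF, ΣM about F: R_E^{EF}·3 = 252.7 + 18.95, so R_E^{EF} = 90.56 kN and R_F = 140.4 − 90.56 = 49.84 kN.
R_E = 1.934 + 90.56 = 92.49 kN.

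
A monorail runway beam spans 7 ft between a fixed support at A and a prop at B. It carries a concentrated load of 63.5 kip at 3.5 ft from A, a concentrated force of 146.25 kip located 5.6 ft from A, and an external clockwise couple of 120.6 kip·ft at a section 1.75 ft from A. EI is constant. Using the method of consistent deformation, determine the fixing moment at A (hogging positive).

M_A = 223.1 kip·ft

Remove the prop at B; the released (primary) structure is a cantilever built in at A.
Primary-structure tip deflection at B by superposition:
  point load 63.5 at a = 3.5: Pa²(3L − a)/(6EI) = 2269/EI
  point load 146.25 at a = 5.6: Pa²(3L − a)/(6EI) = 11772/EI
  clockwise couple 120.6 at a = 1.75: M₀a(2L − a)/(2EI) = 1293/EI
  δ_0 = 15333/EI
Tip deflection under a unit load at B: L³/(3EI) = 114.3/EI.
The prop prevents deflection at B: R_B = δ_0/δ_{BB} = 15333/114.3 = 134.1 kip.
Moment equilibrium about A: M_A = Σ(load moments about A) − R_B·L = 1162 − 134.1×7 = 223.1 kip·ft.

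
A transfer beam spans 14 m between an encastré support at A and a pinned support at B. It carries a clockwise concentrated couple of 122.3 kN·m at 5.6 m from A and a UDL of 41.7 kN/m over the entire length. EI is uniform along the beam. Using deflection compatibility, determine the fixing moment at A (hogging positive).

M_A = 1027 kN·m

Take the reaction at B as the redundant and release it; the primary structure is a cantilever fixed at A.
Free-end deflection of the primary structure under the applied loading (downward +):
  clockwise couple 122.3 at a = 5.6: M₀a(2L − a)/(2EI) = 7671/EI
  UDL 41.7: wL⁴/(8EI) = 200243/EI
  δ_0 = 207914/EI
Tip deflection under a unit load at B: L³/(3EI) = 914.7/EI.
The prop prevents deflection at B: R_B = δ_0/δ_{BB} = 207914/914.7 = 227.3 kN.
Moment equilibrium about A: M_A = Σ(load moments about A) − R_B·L = 4209 − 227.3×14 = 1027 kN·m.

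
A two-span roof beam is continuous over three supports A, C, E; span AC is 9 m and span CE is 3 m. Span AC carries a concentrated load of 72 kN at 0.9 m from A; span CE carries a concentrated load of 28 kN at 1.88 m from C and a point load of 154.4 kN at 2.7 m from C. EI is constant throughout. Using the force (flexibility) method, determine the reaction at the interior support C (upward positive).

R_C = 47.83 kN

Insert a hinge at C; M_C is the redundant, and each span becomes simply supported.
Discontinuity in slope at C on the released structure — sum the simple-span end rotations:
  span AC: point load 72 at a = 0.9: Pab(L + a)/(6LEI) = 96.23/EI
  span CE: point load 28 at a = 1.88: Pab(L + b)/(6LEI) = 13.49/EI
  span CE: point load 154.4 at a = 2.7: Pab(L + b)/(6LEI) = 22.93/EI
  relative rotation θ_0 = (96.23 + 36.42)/EI = 132.7/EI
A unit hogging moment at C produces rotation L₁/(3EI) + L₂/(3EI) = 4/EI.
Compatibility: M_C·(L₁+L₂)/(3EI) = θ_0, giving M_C = 33.16 kN·m (hogging).
Span AC, ΣM about A with M_C applied at C: R_C^{AC}·9 = 64.8 + 33.16, so R_C^{AC} = 10.88 kN and R_A = 72 − 10.88 = 61.12 kN.
Span CE, ΣM about E: R_C^{CE}·3 = 77.68 + 33.16, so R_C^{CE} = 36.95 kN and R_E = 182.4 − 36.95 = 145.5 kN.
R_C = 10.88 + 36.95 = 47.83 kN.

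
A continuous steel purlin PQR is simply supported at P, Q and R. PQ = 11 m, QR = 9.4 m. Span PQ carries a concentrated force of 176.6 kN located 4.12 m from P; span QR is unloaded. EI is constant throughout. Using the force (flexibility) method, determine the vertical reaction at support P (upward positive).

R_P = 95.12 kN

Insert a hinge at Q; M_Q is the redundant, and each span becomes simply supported.
Rotations at Q on the released spans (each span's end-slope, ×1/EI):
  span PQ: point load 176.6 at a = 4.12: Pab(L + a)/(6LEI) = 1147/EI
  relative rotation θ_0 = (1147 + 0)/EI = 1147/EI
A unit hogging moment at Q produces rotation L₁/(3EI) + L₂/(3EI) = 6.8/EI.
Compatibility: M_Q·(L₁+L₂)/(3EI) = θ_0, giving M_Q = 168.6 kN·m (hogging).
Span PQ, ΣM about P with M_Q applied at Q: R_Q^{PQ}·11 = 727.6 + 168.6, so R_Q^{PQ} = 81.48 kN and R_P = 176.6 − 81.48 = 95.12 kN.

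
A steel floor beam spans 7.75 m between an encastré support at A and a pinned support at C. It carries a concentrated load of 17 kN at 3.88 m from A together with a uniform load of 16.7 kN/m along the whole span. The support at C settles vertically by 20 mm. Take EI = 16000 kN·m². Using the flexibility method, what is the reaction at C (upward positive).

R_C = 51.8 kN

Choose R_C as the redundant. The primary structure is the cantilever fixed at A.
Primary-structure tip deflection at C by superposition:
  point load 17 at a = 3.88: Pa²(3L − a)/(6EI) = 826.2/EI
  UDL 16.7: wL⁴/(8EI) = 7531/EI
  δ_0 = 8357/EI
Flexibility coefficient — unit upward force at C: δ_{CC} = L³/(3EI) = 155.2/EI.
With EI = 16000 kN·m²: δ_0 = 0.5223 m and δ_{CC} = 0.009698 m/kN.
Compatibility — the beam at C must follow the support down by 0.02 m: δ_0 − R_C·δ_{CC} = 0.02, so R_C = (0.5223 − 0.02)/0.009698 = 51.8 kN.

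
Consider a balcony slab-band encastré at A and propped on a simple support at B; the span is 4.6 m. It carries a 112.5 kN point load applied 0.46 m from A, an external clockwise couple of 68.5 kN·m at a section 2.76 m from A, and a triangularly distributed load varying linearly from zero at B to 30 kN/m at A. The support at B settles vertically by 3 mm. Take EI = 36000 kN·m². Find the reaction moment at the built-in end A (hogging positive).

Choose R_B as the redundant. The primary structure is the cantilever fixed at A.
Free-end deflection of the primary structure under the applied loading (downward +):
  point load 112.5 at a = 0.46: Pa²(3L − a)/(6EI) = 52.93/EI
  clockwise couple 68.5 at a = 2.76: M₀a(2L − a)/(2EI) = 608.8/EI
  triangular load, peak 30 at the fixed end: w₀L⁴/(30EI) = 447.7/EI
  δ_0 = 1109/EI
Flexibility coefficient — unit upward force at B: δ_{BB} = L³/(3EI) = 32.45/EI.
With EI = 36000 kN·m²: δ_0 = 0.030818 m and δ_{BB} = 0.000901 m/kN.
Compatibility — the beam at B must follow the support down by 0.003 m: δ_0 − R_B·δ_{BB} = 0.003, so R_B = (0.030818 − 0.003)/0.000901 = 30.87 kN.
Moment equilibrium about A: M_A = Σ(load moments about A) − R_B·L = 226.1 − 30.87×4.6 = 84.07 kN·m.

M_A = 84.07 kN·m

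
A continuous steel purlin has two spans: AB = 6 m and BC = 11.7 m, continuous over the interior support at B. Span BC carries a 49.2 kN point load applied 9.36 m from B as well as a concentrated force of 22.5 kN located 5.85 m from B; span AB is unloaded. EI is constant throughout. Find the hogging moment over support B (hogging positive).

M_B = 69.16 kN·m

Release continuity at B by inserting a hinge; the redundant is the internal moment M_B. The primary structure is two simply-supported spans AB and BC.
Discontinuity in slope at B on the released structure — sum the simple-span end rotations:
  span BC: point load 49.2 at a = 9.36: Pab(L + b)/(6LEI) = 215.5/EI
  span BC: point load 22.5 at a = 5.85: Pab(L + b)/(6LEI) = 192.5/EI
  relative rotation θ_0 = (0 + 408)/EI = 408/EI
A unit hogging moment at B produces rotation L₁/(3EI) + L₂/(3EI) = 5.9/EI.
Compatibility: M_B·(L₁+L₂)/(3EI) = θ_0, giving M_B = 69.16 kN·m (hogging).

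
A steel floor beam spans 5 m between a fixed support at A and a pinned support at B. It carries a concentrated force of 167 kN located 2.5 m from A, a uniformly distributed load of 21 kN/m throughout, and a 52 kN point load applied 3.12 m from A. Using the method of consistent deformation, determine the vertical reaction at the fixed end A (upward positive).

Choose R_B as the redundant. The primary structure is the cantilever fixed at A.
Free-end deflection of the primary structure under the applied loading (downward +):
  point load 167 at a = 2.5: Pa²(3L − a)/(6EI) = 2174/EI
  UDL 21: wL⁴/(8EI) = 1641/EI
  point load 52 at a = 3.12: Pa²(3L − a)/(6EI) = 1002/EI
  δ_0 = 4817/EI
Tip deflection under a unit load at B: L³/(3EI) = 41.67/EI.
The prop prevents deflection at B: R_B = δ_0/δ_{BB} = 4817/41.67 = 115.6 kN.
Vertical equilibrium: R_A = ΣP − R_B = 324 − 115.6 = 208.4 kN.

R_A = 208.4 kN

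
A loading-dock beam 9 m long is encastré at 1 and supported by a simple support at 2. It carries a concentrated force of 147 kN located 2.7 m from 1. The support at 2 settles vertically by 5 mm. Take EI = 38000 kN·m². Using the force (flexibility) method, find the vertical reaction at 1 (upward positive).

Take the reaction at 2 as the redundant and release it; the primary structure is a cantilever fixed at 1.
Deflection at 2 on the released cantilever, summing each load's contribution:
  point load 147 at a = 2.7: Pa²(3L − a)/(6EI) = 4340/EI
Flexibility coefficient — unit upward force at 2: δ_{22} = L³/(3EI) = 243/EI.
With EI = 38000 kN·m²: δ_0 = 0.11421 m and δ_{22} = 0.006395 m/kN.
Compatibility — the beam at 2 must follow the support down by 0.005 m: δ_0 − R_2·δ_{22} = 0.005, so R_2 = (0.11421 − 0.005)/0.006395 = 17.08 kN.
Vertical equilibrium: R_1 = ΣP − R_2 = 147 − 17.08 = 129.9 kN.

R_1 = 129.9 kN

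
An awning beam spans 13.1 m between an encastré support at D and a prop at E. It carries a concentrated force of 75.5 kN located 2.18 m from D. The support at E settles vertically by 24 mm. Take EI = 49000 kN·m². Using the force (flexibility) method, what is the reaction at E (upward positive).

Take the reaction at E as the redundant and release it; the primary structure is a cantilever fixed at D.
Free-end deflection of the primary structure under the applied loading (downward +):
  point load 75.5 at a = 2.18: Pa²(3L − a)/(6EI) = 2220/EI
Tip deflection under a unit load at E: L³/(3EI) = 749.4/EI.
With EI = 49000 kN·m²: δ_0 = 0.045302 m and δ_{EE} = 0.015293 m/kN.
Compatibility — the beam at E must follow the support down by 0.024 m: δ_0 − R_E·δ_{EE} = 0.024, so R_E = (0.045302 − 0.024)/0.015293 = 1.393 kN.

R_E = 1.393 kN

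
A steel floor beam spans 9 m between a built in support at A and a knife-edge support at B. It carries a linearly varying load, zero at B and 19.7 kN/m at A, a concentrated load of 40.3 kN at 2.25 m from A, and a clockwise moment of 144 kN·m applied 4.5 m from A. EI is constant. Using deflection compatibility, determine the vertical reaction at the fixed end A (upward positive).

R_A = 89.76 kN

Release the roller at B. Primary structure: cantilever fixed at A.
Free-end deflection of the primary structure under the applied loading (downward +):
  triangular load, peak 19.7 at the fixed end: w₀L⁴/(30EI) = 4308/EI
  point load 40.3 at a = 2.25: Pa²(3L − a)/(6EI) = 841.6/EI
  clockwise couple 144 at a = 4.5: M₀a(2L − a)/(2EI) = 4374/EI
  δ_0 = 9524/EI
Tip deflection under a unit load at B: L³/(3EI) = 243/EI.
Compatibility at B: δ_0 − R_B·δ_{BB} = 0, so R_B = 9524/243 = 39.19 kN.
Vertical equilibrium: R_A = ΣP − R_B = 128.9 − 39.19 = 89.76 kN.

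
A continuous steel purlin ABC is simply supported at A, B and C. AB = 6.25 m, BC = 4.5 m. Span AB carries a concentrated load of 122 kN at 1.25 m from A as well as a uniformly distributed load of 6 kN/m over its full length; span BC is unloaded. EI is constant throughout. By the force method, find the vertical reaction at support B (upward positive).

Take M_B as the redundant. Released structure: two simple spans AB and BC with a hinge at B.
Rotations at B on the released spans (each span's end-slope, ×1/EI):
  span AB: point load 122 at a = 1.25: Pab(L + a)/(6LEI) = 152.5/EI
  span AB: UDL 6: wL³/(24EI) = 61.04/EI
  relative rotation θ_0 = (213.5 + 0)/EI = 213.5/EI
A unit hogging moment at B produces rotation L₁/(3EI) + L₂/(3EI) = 3.583/EI.
Slope continuity at B: θ_0 = M_B·3.583/EI, so M_B = 213.5/3.583 = 59.59 kN·m (hogging).
Span AB, ΣM about A with M_B applied at B: R_B^{AB}·6.25 = 269.7 + 59.59, so R_B^{AB} = 52.68 kN and R_A = 159.5 − 52.68 = 106.8 kN.
Span BC, ΣM about C: R_B^{BC}·4.5 = 0 + 59.59, so R_B^{BC} = 13.24 kN and R_C = 0 − 13.24 = -13.24 kN.
R_B = 52.68 + 13.24 = 65.93 kN.

R_B = 65.93 kN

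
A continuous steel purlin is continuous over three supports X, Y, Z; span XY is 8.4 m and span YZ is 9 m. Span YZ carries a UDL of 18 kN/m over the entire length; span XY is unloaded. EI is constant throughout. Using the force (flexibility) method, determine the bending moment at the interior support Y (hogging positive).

M_Y = 94.27 kN·m

Insert a hinge at Y; M_Y is the redundant, and each span becomes simply supported.
Discontinuity in slope at Y on the released structure — sum the simple-span end rotations:
  span YZ: UDL 18: wL³/(24EI) = 546.8/EI
  relative rotation θ_0 = (0 + 546.8)/EI = 546.8/EI
A unit hogging moment at Y produces rotation L₁/(3EI) + L₂/(3EI) = 5.8/EI.
Compatibility: M_Y·(L₁+L₂)/(3EI) = θ_0, giving M_Y = 94.27 kN·m (hogging).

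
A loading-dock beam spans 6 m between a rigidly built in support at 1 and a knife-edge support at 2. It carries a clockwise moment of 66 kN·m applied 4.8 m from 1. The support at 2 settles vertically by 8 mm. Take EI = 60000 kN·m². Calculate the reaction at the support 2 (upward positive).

R_2 = 9.173 kN

Remove the prop at 2; the released (primary) structure is a cantilever built in at 1.
Deflection at 2 on the released cantilever, summing each load's contribution:
  clockwise couple 66 at a = 4.8: M₀a(2L − a)/(2EI) = 1140/EI
Tip deflection under a unit load at 2: L³/(3EI) = 72/EI.
With EI = 60000 kN·m²: δ_0 = 0.019008 m and δ_{22} = 0.0012 m/kN.
Compatibility — the beam at 2 must follow the support down by 0.008 m: δ_0 − R_2·δ_{22} = 0.008, so R_2 = (0.019008 − 0.008)/0.0012 = 9.173 kN.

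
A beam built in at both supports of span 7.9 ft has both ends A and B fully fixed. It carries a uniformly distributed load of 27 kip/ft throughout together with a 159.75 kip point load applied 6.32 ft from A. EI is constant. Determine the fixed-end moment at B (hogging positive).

Take the two fixed-end moments M_A, M_B as redundants; the released structure is the simple span AB.
Simple-span end rotations at A and B under the given loads:
  at A: UDL 27: wL³/(24EI) = 554.7/EI
  at B: UDL 27: wL³/(24EI) = 554.7/EI
  at A: point load 159.75 at a = 6.32: Pab(L + b)/(6LEI) = 319/EI
  at B: point load 159.75 at a = 6.32: Pab(L + a)/(6LEI) = 478.6/EI
  θ_A0 = 873.7/EI,  θ_B0 = 1033/EI
Flexibility coefficients: a unit moment at one end gives L/(3EI) there and L/(6EI) at the far end, so f₁₁ = f₂₂ = 2.633/EI and f₁₂ = f₂₁ = 1.317/EI.
Compatibility — zero rotation at each built-in end:
  2.633 M_A + 1.317 M_B = 873.7
  1.317 M_A + 2.633 M_B = 1033
Solving the pair gives M_A = 180.8 kip·ft and M_B = 302 kip·ft (hogging).

M_B = 302 kip·ft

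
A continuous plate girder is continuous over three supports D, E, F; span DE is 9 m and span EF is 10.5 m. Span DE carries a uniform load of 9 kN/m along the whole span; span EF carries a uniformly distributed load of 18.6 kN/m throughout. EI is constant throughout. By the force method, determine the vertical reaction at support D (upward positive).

Release continuity at E by inserting a hinge; the redundant is the internal moment M_E. The primary structure is two simply-supported spans DE and EF.
End slopes at the hinge E, treating each span as simply supported:
  span DE: UDL 9: wL³/(24EI) = 273.4/EI
  span EF: UDL 18.6: wL³/(24EI) = 897.2/EI
  relative rotation θ_0 = (273.4 + 897.2)/EI = 1171/EI
A unit hogging moment at E produces rotation L₁/(3EI) + L₂/(3EI) = 6.5/EI.
Slope continuity at E: θ_0 = M_E·6.5/EI, so M_E = 1171/6.5 = 180.1 kN·m (hogging).
Span DE, ΣM about D with M_E applied at E: R_E^{DE}·9 = 364.5 + 180.1, so R_E^{DE} = 60.51 kN and R_D = 81 − 60.51 = 20.49 kN.

R_D = 20.49 kN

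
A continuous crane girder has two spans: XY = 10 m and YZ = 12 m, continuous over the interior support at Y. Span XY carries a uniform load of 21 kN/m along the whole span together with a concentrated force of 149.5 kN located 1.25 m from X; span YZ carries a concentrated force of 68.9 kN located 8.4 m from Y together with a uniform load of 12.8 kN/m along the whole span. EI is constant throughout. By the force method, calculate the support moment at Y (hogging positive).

M_Y = 348.4 kN·m

Release continuity at Y by inserting a hinge; the redundant is the internal moment M_Y. The primary structure is two simply-supported spans XY and YZ.
Rotations at Y on the released spans (each span's end-slope, ×1/EI):
  span XY: UDL 21: wL³/(24EI) = 875/EI
  span XY: point load 149.5 at a = 1.25: Pab(L + a)/(6LEI) = 306.6/EI
  span YZ: point load 68.9 at a = 8.4: Pab(L + b)/(6LEI) = 451.4/EI
  span YZ: UDL 12.8: wL³/(24EI) = 921.6/EI
  relative rotation θ_0 = (1182 + 1373)/EI = 2555/EI
A unit hogging moment at Y produces rotation L₁/(3EI) + L₂/(3EI) = 7.333/EI.
Compatibility: M_Y·(L₁+L₂)/(3EI) = θ_0, giving M_Y = 348.4 kN·m (hogging).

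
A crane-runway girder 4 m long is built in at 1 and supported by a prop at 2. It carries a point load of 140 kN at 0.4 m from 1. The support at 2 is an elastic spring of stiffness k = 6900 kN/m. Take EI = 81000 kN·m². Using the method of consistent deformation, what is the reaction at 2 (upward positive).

Choose R_2 as the redundant. The primary structure is the cantilever fixed at 1.
Free-end deflection of the primary structure under the applied loading (downward +):
  point load 140 at a = 0.4: Pa²(3L − a)/(6EI) = 43.31/EI
Tip deflection under a unit load at 2: L³/(3EI) = 21.33/EI.
With EI = 81000 kN·m²: δ_0 = 0.000535 m and δ_{22} = 0.000263 m/kN.
Compatibility — the spring shortens by R_2/k under the reaction it provides: δ_0 − R_2·δ_{22} = R_2/k. With 1/k = 0.000145 m/kN, R_2 = δ_0 / (δ_{22} + 1/k) = 0.000535 / (0.000263 + 0.000145) = 1.309 kN.

R_2 = 1.309 kN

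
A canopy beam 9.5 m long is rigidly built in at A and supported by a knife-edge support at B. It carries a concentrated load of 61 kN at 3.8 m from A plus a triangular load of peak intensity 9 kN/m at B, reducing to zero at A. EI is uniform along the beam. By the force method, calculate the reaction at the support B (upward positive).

R_B = 36.2 kN

Remove the prop at B; the released (primary) structure is a cantilever built in at A.
Free-end deflection of the primary structure under the applied loading (downward +):
  point load 61 at a = 3.8: Pa²(3L − a)/(6EI) = 3626/EI
  triangular load, peak 9 at the free end: 11w₀L⁴/(120EI) = 6720/EI
  δ_0 = 10346/EI
Tip deflection under a unit load at B: L³/(3EI) = 285.8/EI.
Compatibility at B: δ_0 − R_B·δ_{BB} = 0, so R_B = 10346/285.8 = 36.2 kN.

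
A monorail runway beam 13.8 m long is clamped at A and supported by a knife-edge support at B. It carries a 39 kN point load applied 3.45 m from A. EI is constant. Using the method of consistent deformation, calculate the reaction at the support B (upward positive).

R_B = 3.352 kN

Take the reaction at B as the redundant and release it; the primary structure is a cantilever fixed at A.
Deflection at B on the released cantilever, summing each load's contribution:
  point load 39 at a = 3.45: Pa²(3L − a)/(6EI) = 2936/EI
Flexibility coefficient — unit upward force at B: δ_{BB} = L³/(3EI) = 876/EI.
Compatibility at B: δ_0 − R_B·δ_{BB} = 0, so R_B = 2936/876 = 3.352 kN.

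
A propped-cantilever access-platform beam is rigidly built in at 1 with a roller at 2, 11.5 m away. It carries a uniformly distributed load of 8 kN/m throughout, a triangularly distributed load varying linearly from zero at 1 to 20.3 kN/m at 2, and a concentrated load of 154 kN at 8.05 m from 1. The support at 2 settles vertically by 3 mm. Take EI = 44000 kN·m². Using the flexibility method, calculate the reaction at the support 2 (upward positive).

Take the reaction at 2 as the redundant and release it; the primary structure is a cantilever fixed at 1.
Downward deflection at the released point 2 due to the loads:
  UDL 8: wL⁴/(8EI) = 17490/EI
  triangular load, peak 20.3 at the free end: 11w₀L⁴/(120EI) = 32546/EI
  point load 154 at a = 8.05: Pa²(3L − a)/(6EI) = 43993/EI
  δ_0 = 94029/EI
Flexibility coefficient — unit upward force at 2: δ_{22} = L³/(3EI) = 507/EI.
With EI = 44000 kN·m²: δ_0 = 2.137 m and δ_{22} = 0.011522 m/kN.
Compatibility — the beam at 2 must follow the support down by 0.003 m: δ_0 − R_2·δ_{22} = 0.003, so R_2 = (2.137 − 0.003)/0.011522 = 185.2 kN.

R_2 = 185.2 kN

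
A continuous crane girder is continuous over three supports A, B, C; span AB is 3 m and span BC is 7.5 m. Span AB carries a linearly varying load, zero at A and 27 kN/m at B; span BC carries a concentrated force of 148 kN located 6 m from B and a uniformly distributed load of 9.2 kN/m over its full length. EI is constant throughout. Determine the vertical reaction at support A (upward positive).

R_A = -28.82 kN

Insert a hinge at B; M_B is the redundant, and each span becomes simply supported.
End slopes at the hinge B, treating each span as simply supported:
  span AB: triangular load, peak 27: w₀L³/(45EI) = 16.2/EI
  span BC: point load 148 at a = 6: Pab(L + b)/(6LEI) = 266.4/EI
  span BC: UDL 9.2: wL³/(24EI) = 161.7/EI
  relative rotation θ_0 = (16.2 + 428.1)/EI = 444.3/EI
A unit hogging moment at B produces rotation L₁/(3EI) + L₂/(3EI) = 3.5/EI.
Compatibility: M_B·(L₁+L₂)/(3EI) = θ_0, giving M_B = 126.9 kN·m (hogging).
Span AB, ΣM about A with M_B applied at B: R_B^{AB}·3 = 81 + 126.9, so R_B^{AB} = 69.32 kN and R_A = 40.5 − 69.32 = -28.82 kN.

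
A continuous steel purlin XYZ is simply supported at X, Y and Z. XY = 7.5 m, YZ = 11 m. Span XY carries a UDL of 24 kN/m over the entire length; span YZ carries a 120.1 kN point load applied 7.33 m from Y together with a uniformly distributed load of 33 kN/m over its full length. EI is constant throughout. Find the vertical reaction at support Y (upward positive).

R_Y = 419.6 kN

Insert a hinge at Y; M_Y is the redundant, and each span becomes simply supported.
Rotations at Y on the released spans (each span's end-slope, ×1/EI):
  span XY: UDL 24: wL³/(24EI) = 421.9/EI
  span YZ: point load 120.1 at a = 7.33: Pab(L + b)/(6LEI) = 718.1/EI
  span YZ: UDL 33: wL³/(24EI) = 1830/EI
  relative rotation θ_0 = (421.9 + 2548)/EI = 2970/EI
A unit hogging moment at Y produces rotation L₁/(3EI) + L₂/(3EI) = 6.167/EI.
Compatibility: M_Y·(L₁+L₂)/(3EI) = θ_0, giving M_Y = 481.6 kN·m (hogging).
Span XY, ΣM about X with M_Y applied at Y: R_Y^{XY}·7.5 = 675 + 481.6, so R_Y^{XY} = 154.2 kN and R_X = 180 − 154.2 = 25.78 kN.
Span YZ, ΣM about Z: R_Y^{YZ}·11 = 2437 + 481.6, so R_Y^{YZ} = 265.4 kN and R_Z = 483.1 − 265.4 = 217.7 kN.
R_Y = 154.2 + 265.4 = 419.6 kN.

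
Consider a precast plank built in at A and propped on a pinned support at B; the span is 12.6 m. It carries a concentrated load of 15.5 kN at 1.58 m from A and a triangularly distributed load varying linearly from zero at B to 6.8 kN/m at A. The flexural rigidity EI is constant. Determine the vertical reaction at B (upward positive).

R_B = 8.918 kN

Choose R_B as the redundant. The primary structure is the cantilever fixed at A.
Deflection at B on the released cantilever, summing each load's contribution:
  point load 15.5 at a = 1.58: Pa²(3L − a)/(6EI) = 233.6/EI
  triangular load, peak 6.8 at the fixed end: w₀L⁴/(30EI) = 5713/EI
  δ_0 = 5947/EI
Tip deflection under a unit load at B: L³/(3EI) = 666.8/EI.
Compatibility at B: δ_0 − R_B·δ_{BB} = 0, so R_B = 5947/666.8 = 8.918 kN.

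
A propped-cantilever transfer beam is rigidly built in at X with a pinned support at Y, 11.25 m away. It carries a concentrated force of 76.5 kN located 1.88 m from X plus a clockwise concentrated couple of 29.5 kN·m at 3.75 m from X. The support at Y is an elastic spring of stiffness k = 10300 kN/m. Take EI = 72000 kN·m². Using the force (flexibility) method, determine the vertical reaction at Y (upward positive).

Choose R_Y as the redundant. The primary structure is the cantilever fixed at X.
Downward deflection at the released point Y due to the loads:
  point load 76.5 at a = 1.88: Pa²(3L − a)/(6EI) = 1436/EI
  clockwise couple 29.5 at a = 3.75: M₀a(2L − a)/(2EI) = 1037/EI
  δ_0 = 2473/EI
Tip deflection under a unit load at Y: L³/(3EI) = 474.6/EI.
With EI = 72000 kN·m²: δ_0 = 0.034351 m and δ_{YY} = 0.006592 m/kN.
Compatibility — the spring shortens by R_Y/k under the reaction it provides: δ_0 − R_Y·δ_{YY} = R_Y/k. With 1/k = 0.000097 m/kN, R_Y = δ_0 / (δ_{YY} + 1/k) = 0.034351 / (0.006592 + 0.000097) = 5.136 kN.

R_Y = 5.136 kN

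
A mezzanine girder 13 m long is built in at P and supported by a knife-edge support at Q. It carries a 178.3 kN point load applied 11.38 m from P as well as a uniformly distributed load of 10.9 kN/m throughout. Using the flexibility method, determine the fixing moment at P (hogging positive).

M_P = 372.4 kN·m

Release the roller at Q. Primary structure: cantilever fixed at P.
Free-end deflection of the primary structure under the applied loading (downward +):
  point load 178.3 at a = 11.38: Pa²(3L − a)/(6EI) = 106294/EI
  UDL 10.9: wL⁴/(8EI) = 38914/EI
  δ_0 = 145208/EI
Tip deflection under a unit load at Q: L³/(3EI) = 732.3/EI.
The prop prevents deflection at Q: R_Q = δ_0/δ_{QQ} = 145208/732.3 = 198.3 kN.
Moment equilibrium about P: M_P = Σ(load moments about P) − R_Q·L = 2950 − 198.3×13 = 372.4 kN·m.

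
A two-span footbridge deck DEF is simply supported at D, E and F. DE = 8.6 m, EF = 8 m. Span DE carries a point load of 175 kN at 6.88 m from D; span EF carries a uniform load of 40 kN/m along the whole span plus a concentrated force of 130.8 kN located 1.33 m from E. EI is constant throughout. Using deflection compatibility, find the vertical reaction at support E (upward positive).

Take M_E as the redundant. Released structure: two simple spans DE and EF with a hinge at E.
End slopes at the hinge E, treating each span as simply supported:
  span DE: point load 175 at a = 6.88: Pab(L + a)/(6LEI) = 621.3/EI
  span EF: UDL 40: wL³/(24EI) = 853.3/EI
  span EF: point load 130.8 at a = 1.33: Pab(L + b)/(6LEI) = 354.6/EI
  relative rotation θ_0 = (621.3 + 1208)/EI = 1829/EI
A unit hogging moment at E produces rotation L₁/(3EI) + L₂/(3EI) = 5.533/EI.
Slope continuity at E: θ_0 = M_E·5.533/EI, so M_E = 1829/5.533 = 330.6 kN·m (hogging).
Span DE, ΣM about D with M_E applied at E: R_E^{DE}·8.6 = 1204 + 330.6, so R_E^{DE} = 178.4 kN and R_D = 175 − 178.4 = -3.44 kN.
Span EF, ΣM about F: R_E^{EF}·8 = 2152 + 330.6, so R_E^{EF} = 310.4 kN and R_F = 450.8 − 310.4 = 140.4 kN.
R_E = 178.4 + 310.4 = 488.8 kN.

R_E = 488.8 kN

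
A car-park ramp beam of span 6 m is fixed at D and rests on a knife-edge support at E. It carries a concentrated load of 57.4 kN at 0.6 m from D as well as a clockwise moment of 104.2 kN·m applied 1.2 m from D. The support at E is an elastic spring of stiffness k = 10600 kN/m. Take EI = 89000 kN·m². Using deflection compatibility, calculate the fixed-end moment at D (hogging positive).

M_D = 83.78 kN·m

Take the reaction at E as the redundant and release it; the primary structure is a cantilever fixed at D.
Downward deflection at the released point E due to the loads:
  point load 57.4 at a = 0.6: Pa²(3L − a)/(6EI) = 59.93/EI
  clockwise couple 104.2 at a = 1.2: M₀a(2L − a)/(2EI) = 675.2/EI
  δ_0 = 735.1/EI
Flexibility coefficient — unit upward force at E: δ_{EE} = L³/(3EI) = 72/EI.
With EI = 89000 kN·m²: δ_0 = 0.00826 m and δ_{EE} = 0.000809 m/kN.
Compatibility — the spring shortens by R_E/k under the reaction it provides: δ_0 − R_E·δ_{EE} = R_E/k. With 1/k = 0.000094 m/kN, R_E = δ_0 / (δ_{EE} + 1/k) = 0.00826 / (0.000809 + 0.000094) = 9.144 kN.
Moment equilibrium about D: M_D = Σ(load moments about D) − R_E·L = 138.6 − 9.144×6 = 83.78 kN·m.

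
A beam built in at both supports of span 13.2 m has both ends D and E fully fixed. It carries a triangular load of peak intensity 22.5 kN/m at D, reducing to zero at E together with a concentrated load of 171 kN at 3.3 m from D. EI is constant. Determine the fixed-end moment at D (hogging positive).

M_D = 513.4 kN·m

Release both end moments; the primary structure is a simply-supported span DE with redundants M_D and M_E.
Simple-span end rotations at D and E under the given loads:
  at D: triangular load, peak 22.5: w₀L³/(45EI) = 1150/EI
  at E: triangular load, peak 22.5: 7w₀L³/(360EI) = 1006/EI
  at D: point load 171 at a = 3.3: Pab(L + b)/(6LEI) = 1629/EI
  at E: point load 171 at a = 3.3: Pab(L + a)/(6LEI) = 1164/EI
  θ_D0 = 2779/EI,  θ_E0 = 2170/EI
Flexibility coefficients: a unit moment at one end gives L/(3EI) there and L/(6EI) at the far end, so f₁₁ = f₂₂ = 4.4/EI and f₁₂ = f₂₁ = 2.2/EI.
Compatibility — zero rotation at each built-in end:
  4.4 M_D + 2.2 M_E = 2779
  2.2 M_D + 4.4 M_E = 2170
Solving the pair gives M_D = 513.4 kN·m and M_E = 236.5 kN·m (hogging).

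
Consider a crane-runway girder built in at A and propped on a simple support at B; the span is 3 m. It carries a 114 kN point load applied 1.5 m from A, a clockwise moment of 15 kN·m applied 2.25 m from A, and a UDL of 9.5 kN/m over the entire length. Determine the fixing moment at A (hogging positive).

M_A = 68.72 kN·m

Take the reaction at B as the redundant and release it; the primary structure is a cantilever fixed at A.
Primary-structure tip deflection at B by superposition:
  point load 114 at a = 1.5: Pa²(3L − a)/(6EI) = 320.6/EI
  clockwise couple 15 at a = 2.25: M₀a(2L − a)/(2EI) = 63.28/EI
  UDL 9.5: wL⁴/(8EI) = 96.19/EI
  δ_0 = 480.1/EI
Flexibility coefficient — unit upward force at B: δ_{BB} = L³/(3EI) = 9/EI.
Compatibility at B: δ_0 − R_B·δ_{BB} = 0, so R_B = 480.1/9 = 53.34 kN.
Moment equilibrium about A: M_A = Σ(load moments about A) − R_B·L = 228.8 − 53.34×3 = 68.72 kN·m.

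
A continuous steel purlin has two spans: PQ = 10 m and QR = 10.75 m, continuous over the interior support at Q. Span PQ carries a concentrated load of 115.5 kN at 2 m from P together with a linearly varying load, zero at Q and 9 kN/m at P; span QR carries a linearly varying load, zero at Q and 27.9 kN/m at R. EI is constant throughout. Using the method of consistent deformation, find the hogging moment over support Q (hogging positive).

Insert a hinge at Q; M_Q is the redundant, and each span becomes simply supported.
Rotations at Q on the released spans (each span's end-slope, ×1/EI):
  span PQ: point load 115.5 at a = 2: Pab(L + a)/(6LEI) = 369.6/EI
  span PQ: triangular load, peak 9: 7w₀L³/(360EI) = 175/EI
  span QR: triangular load, peak 27.9: 7w₀L³/(360EI) = 673.9/EI
  relative rotation θ_0 = (544.6 + 673.9)/EI = 1219/EI
A unit hogging moment at Q produces rotation L₁/(3EI) + L₂/(3EI) = 6.917/EI.
Compatibility: M_Q·(L₁+L₂)/(3EI) = θ_0, giving M_Q = 176.2 kN·m (hogging).

M_Q = 176.2 kN·m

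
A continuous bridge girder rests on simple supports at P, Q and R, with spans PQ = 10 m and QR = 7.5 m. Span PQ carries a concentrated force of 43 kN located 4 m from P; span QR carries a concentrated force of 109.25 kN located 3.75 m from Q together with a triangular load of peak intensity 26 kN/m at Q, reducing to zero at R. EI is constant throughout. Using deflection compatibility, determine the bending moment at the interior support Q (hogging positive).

Insert a hinge at Q; M_Q is the redundant, and each span becomes simply supported.
End slopes at the hinge Q, treating each span as simply supported:
  span PQ: point load 43 at a = 4: Pab(L + a)/(6LEI) = 240.8/EI
  span QR: point load 109.25 at a = 3.75: Pab(L + b)/(6LEI) = 384.1/EI
  span QR: triangular load, peak 26: w₀L³/(45EI) = 243.8/EI
  relative rotation θ_0 = (240.8 + 627.8)/EI = 868.6/EI
A unit hogging moment at Q produces rotation L₁/(3EI) + L₂/(3EI) = 5.833/EI.
Slope continuity at Q: θ_0 = M_Q·5.833/EI, so M_Q = 868.6/5.833 = 148.9 kN·m (hogging).

M_Q = 148.9 kN·m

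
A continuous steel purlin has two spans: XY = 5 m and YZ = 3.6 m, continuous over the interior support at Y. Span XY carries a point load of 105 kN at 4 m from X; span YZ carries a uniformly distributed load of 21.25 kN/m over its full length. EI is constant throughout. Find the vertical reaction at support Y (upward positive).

R_Y = 150.1 kN

Insert a hinge at Y; M_Y is the redundant, and each span becomes simply supported.
End slopes at the hinge Y, treating each span as simply supported:
  span XY: point load 105 at a = 4: Pab(L + a)/(6LEI) = 126/EI
  span YZ: UDL 21.25: wL³/(24EI) = 41.31/EI
  relative rotation θ_0 = (126 + 41.31)/EI = 167.3/EI
A unit hogging moment at Y produces rotation L₁/(3EI) + L₂/(3EI) = 2.867/EI.
Compatibility: M_Y·(L₁+L₂)/(3EI) = θ_0, giving M_Y = 58.36 kN·m (hogging).
Span XY, ΣM about X with M_Y applied at Y: R_Y^{XY}·5 = 420 + 58.36, so R_Y^{XY} = 95.67 kN and R_X = 105 − 95.67 = 9.327 kN.
Span YZ, ΣM about Z: R_Y^{YZ}·3.6 = 137.7 + 58.36, so R_Y^{YZ} = 54.46 kN and R_Z = 76.5 − 54.46 = 22.04 kN.
R_Y = 95.67 + 54.46 = 150.1 kN.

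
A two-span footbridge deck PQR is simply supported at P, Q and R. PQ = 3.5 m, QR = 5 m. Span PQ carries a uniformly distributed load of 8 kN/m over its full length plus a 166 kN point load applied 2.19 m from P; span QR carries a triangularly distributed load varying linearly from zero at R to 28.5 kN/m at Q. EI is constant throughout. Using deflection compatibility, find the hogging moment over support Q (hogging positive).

Take M_Q as the redundant. Released structure: two simple spans PQ and QR with a hinge at Q.
Discontinuity in slope at Q on the released structure — sum the simple-span end rotations:
  span PQ: UDL 8: wL³/(24EI) = 14.29/EI
  span PQ: point load 166 at a = 2.19: Pab(L + a)/(6LEI) = 129/EI
  span QR: triangular load, peak 28.5: w₀L³/(45EI) = 79.17/EI
  relative rotation θ_0 = (143.3 + 79.17)/EI = 222.5/EI
A unit hogging moment at Q produces rotation L₁/(3EI) + L₂/(3EI) = 2.833/EI.
Compatibility: M_Q·(L₁+L₂)/(3EI) = θ_0, giving M_Q = 78.53 kN·m (hogging).

M_Q = 78.53 kN·m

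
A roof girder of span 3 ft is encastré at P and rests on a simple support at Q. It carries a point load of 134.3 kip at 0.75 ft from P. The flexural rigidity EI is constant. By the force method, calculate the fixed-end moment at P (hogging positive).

Take the reaction at Q as the redundant and release it; the primary structure is a cantilever fixed at P.
Deflection at Q on the released cantilever, summing each load's contribution:
  point load 134.3 at a = 0.75: Pa²(3L − a)/(6EI) = 103.9/EI
Flexibility coefficient — unit upward force at Q: δ_{QQ} = L³/(3EI) = 9/EI.
Compatibility at Q: δ_0 − R_Q·δ_{QQ} = 0, so R_Q = 103.9/9 = 11.54 kip.
Moment equilibrium about P: M_P = Σ(load moments about P) − R_Q·L = 100.7 − 11.54×3 = 66.1 kip·ft.

M_P = 66.1 kip·ft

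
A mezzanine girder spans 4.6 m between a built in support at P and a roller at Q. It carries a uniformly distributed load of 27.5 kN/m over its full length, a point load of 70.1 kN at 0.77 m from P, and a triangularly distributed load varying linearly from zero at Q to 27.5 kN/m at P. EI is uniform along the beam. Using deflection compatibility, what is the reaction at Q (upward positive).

R_Q = 62.87 kN

Choose R_Q as the redundant. The primary structure is the cantilever fixed at P.
Primary-structure tip deflection at Q by superposition:
  UDL 27.5: wL⁴/(8EI) = 1539/EI
  point load 70.1 at a = 0.77: Pa²(3L − a)/(6EI) = 90.26/EI
  triangular load, peak 27.5 at the fixed end: w₀L⁴/(30EI) = 410.4/EI
  δ_0 = 2040/EI
Flexibility coefficient — unit upward force at Q: δ_{QQ} = L³/(3EI) = 32.45/EI.
The prop prevents deflection at Q: R_Q = δ_0/δ_{QQ} = 2040/32.45 = 62.87 kN.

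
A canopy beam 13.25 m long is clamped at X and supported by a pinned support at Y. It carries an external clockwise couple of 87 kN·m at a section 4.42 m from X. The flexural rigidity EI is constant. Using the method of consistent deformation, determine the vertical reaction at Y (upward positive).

Release the roller at Y. Primary structure: cantilever fixed at X.
Primary-structure tip deflection at Y by superposition:
  clockwise couple 87 at a = 4.42: M₀a(2L − a)/(2EI) = 4245/EI
Tip deflection under a unit load at Y: L³/(3EI) = 775.4/EI.
The prop prevents deflection at Y: R_Y = δ_0/δ_{YY} = 4245/775.4 = 5.475 kN.

R_Y = 5.475 kN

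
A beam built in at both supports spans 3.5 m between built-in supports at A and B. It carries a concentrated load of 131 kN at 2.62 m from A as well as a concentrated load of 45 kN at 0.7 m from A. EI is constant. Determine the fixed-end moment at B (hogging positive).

M_B = 69.64 kN·m

Release both end moments; the primary structure is a simply-supported span AB with redundants M_A and M_B.
On the primary (simply-supported) span, the end slopes from the loading are:
  at A: point load 131 at a = 2.62: Pab(L + b)/(6LEI) = 63/EI
  at B: point load 131 at a = 2.62: Pab(L + a)/(6LEI) = 88.02/EI
  at A: point load 45 at a = 0.7: Pab(L + b)/(6LEI) = 26.46/EI
  at B: point load 45 at a = 0.7: Pab(L + a)/(6LEI) = 17.64/EI
  θ_A0 = 89.46/EI,  θ_B0 = 105.7/EI
Flexibility coefficients: a unit moment at one end gives L/(3EI) there and L/(6EI) at the far end, so f₁₁ = f₂₂ = 1.167/EI and f₁₂ = f₂₁ = 0.5833/EI.
Compatibility — zero rotation at each built-in end:
  1.167 M_A + 0.5833 M_B = 89.46
  0.5833 M_A + 1.167 M_B = 105.7
Solving the pair gives M_A = 41.86 kN·m and M_B = 69.64 kN·m (hogging).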